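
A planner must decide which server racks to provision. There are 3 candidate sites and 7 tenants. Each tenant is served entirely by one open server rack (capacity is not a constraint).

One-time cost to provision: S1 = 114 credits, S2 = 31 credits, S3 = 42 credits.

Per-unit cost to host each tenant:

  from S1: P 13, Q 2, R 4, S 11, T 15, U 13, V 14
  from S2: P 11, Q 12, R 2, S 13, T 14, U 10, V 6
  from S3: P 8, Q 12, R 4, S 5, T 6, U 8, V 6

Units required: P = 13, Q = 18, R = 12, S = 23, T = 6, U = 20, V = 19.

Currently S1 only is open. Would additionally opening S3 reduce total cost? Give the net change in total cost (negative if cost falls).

Current service cost with {S1}: 1122.
Adding S3: each tenant re-picks its cheapest; new service cost 613, saving 509.
Extra fixed cost: 42. Net change = 42 − 509 = -467.
(Totals: 1236 → 769.)

Yes — net change −467 (cost falls by 467).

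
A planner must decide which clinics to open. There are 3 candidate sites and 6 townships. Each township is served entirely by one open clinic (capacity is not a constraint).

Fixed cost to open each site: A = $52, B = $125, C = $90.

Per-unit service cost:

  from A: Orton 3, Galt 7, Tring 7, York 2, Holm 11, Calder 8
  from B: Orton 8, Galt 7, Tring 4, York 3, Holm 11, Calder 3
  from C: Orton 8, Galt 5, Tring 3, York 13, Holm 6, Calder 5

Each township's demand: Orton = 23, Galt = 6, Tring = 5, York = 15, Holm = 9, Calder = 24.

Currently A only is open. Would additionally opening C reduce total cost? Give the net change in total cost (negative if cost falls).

Yes — net change −59 (cost falls by 59).

Current service cost with {A}: 467.
Adding C: each township re-picks its cheapest; new service cost 318, saving 149.
Extra fixed cost: 90. Net change = 90 − 149 = -59.
(Totals: 519 → 460.)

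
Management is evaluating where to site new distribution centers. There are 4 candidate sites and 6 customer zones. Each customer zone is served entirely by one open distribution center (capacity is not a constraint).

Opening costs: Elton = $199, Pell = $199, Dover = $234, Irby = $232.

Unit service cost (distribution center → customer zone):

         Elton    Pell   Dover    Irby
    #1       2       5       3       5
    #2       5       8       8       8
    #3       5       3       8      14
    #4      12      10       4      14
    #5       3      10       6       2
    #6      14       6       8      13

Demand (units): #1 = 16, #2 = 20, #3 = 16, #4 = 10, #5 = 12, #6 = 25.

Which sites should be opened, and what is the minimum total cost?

Open Pell only; minimum total cost 857.

For any fixed open set, each customer zone goes to its cheapest open site; total = fixed + service.
{Pell}: #1→Pell 5·16=80, #2→Pell 8·20=160, #3→Pell 3·16=48, #4→Pell 10·10=100, #5→Pell 10·12=120, #6→Pell 6·25=150. Service 658; fixed 199; total 857.
{Elton, Pell}: service 466 + fixed 398 = 864
{Dover}: #1→Dover 3·16=48, #2→Dover 8·20=160, #3→Dover 8·16=128, #4→Dover 4·10=40, #5→Dover 6·12=72, #6→Dover 8·25=200. Service 648; fixed 234; total 882.
{Elton, Pell, Dover, Irby}: #1→Elton 2·16=32, #2→Elton 5·20=100, #3→Pell 3·16=48, #4→Dover 4·10=40, #5→Irby 2·12=24, #6→Pell 6·25=150. Service 394; fixed 864; total 1258.
(All 15 nonempty subsets were checked; Pell only is lowest.)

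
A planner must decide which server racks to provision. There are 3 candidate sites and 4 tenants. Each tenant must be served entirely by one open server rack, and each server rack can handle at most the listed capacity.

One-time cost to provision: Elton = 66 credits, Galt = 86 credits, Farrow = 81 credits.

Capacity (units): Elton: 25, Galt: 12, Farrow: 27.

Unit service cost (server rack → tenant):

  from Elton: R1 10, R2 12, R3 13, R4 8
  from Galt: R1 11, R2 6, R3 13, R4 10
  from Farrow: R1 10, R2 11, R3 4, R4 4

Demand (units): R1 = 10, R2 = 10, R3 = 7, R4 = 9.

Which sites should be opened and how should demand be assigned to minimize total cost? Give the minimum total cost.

Minimum total cost: 391

Open {Galt, Farrow}: R1→Farrow 10·10=100, R2→Galt 6·10=60, R3→Farrow 4·7=28, R4→Farrow 4·9=36.
Loads: Galt carries 10/12, Farrow carries 26/27. Service 224; fixed 167; total 391.
Next best feasible plan costs 421.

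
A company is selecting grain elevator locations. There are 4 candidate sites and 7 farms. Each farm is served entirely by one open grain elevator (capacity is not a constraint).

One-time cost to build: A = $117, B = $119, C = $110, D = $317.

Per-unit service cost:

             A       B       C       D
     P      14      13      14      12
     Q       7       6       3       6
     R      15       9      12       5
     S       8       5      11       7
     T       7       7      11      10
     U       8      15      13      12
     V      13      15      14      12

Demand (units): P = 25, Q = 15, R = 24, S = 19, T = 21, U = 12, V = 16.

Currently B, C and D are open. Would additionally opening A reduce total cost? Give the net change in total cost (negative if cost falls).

Current service cost with {B, C, D}: 1043.
Adding A: each farm re-picks its cheapest; new service cost 995, saving 48.
Extra fixed cost: 117. Net change = 117 − 48 = 69.
(Totals: 1589 → 1658.)

No — net change +69 (cost rises by 69).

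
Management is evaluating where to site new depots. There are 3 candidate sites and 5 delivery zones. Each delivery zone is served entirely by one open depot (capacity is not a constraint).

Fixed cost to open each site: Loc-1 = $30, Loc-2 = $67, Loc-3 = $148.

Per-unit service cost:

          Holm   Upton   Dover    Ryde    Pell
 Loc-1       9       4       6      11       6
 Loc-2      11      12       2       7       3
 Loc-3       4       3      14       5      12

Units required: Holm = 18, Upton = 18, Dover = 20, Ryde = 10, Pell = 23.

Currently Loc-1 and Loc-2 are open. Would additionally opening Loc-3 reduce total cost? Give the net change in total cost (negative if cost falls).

No — net change +20 (cost rises by 20).

Current service cost with {Loc-1, Loc-2}: 413.
Adding Loc-3: each delivery zone re-picks its cheapest; new service cost 285, saving 128.
Extra fixed cost: 148. Net change = 148 − 128 = 20.
(Totals: 510 → 530.)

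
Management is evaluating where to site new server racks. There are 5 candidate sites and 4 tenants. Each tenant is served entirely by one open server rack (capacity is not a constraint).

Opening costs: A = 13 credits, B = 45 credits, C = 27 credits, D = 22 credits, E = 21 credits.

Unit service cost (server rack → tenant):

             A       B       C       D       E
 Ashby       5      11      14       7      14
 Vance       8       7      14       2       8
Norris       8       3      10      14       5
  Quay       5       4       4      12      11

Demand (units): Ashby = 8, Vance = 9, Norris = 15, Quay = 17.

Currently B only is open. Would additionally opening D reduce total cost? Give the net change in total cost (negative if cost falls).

Yes — net change −55 (cost falls by 55).

Current service cost with {B}: 264.
Adding D: each tenant re-picks its cheapest; new service cost 187, saving 77.
Extra fixed cost: 22. Net change = 22 − 77 = -55.
(Totals: 309 → 254.)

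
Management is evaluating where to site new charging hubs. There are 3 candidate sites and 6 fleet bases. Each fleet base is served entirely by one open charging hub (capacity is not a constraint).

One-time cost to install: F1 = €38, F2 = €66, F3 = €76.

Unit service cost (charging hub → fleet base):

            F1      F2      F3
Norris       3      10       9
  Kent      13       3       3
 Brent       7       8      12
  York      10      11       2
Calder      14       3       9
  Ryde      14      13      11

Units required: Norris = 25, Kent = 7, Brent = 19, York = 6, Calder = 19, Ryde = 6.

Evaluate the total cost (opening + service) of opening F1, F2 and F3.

Total cost: 544

Each fleet base is assigned to its cheapest site among the open ones.
{F1, F2, F3}: Norris→F1 3·25=75, Kent→F2 3·7=21, Brent→F1 7·19=133, York→F3 2·6=12, Calder→F2 3·19=57, Ryde→F3 11·6=66. Service 364; fixed 180; total 544.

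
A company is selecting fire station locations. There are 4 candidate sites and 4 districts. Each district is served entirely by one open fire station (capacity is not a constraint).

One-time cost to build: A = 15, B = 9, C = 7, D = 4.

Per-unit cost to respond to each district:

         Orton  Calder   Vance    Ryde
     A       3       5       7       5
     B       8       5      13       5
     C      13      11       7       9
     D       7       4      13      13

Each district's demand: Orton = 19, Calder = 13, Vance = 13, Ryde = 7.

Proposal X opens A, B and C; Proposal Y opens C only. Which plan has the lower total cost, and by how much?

Proposal X: {A, B, C}: Orton→A 3·19=57, Calder→A 5·13=65, Vance→A 7·13=91, Ryde→A 5·7=35. Service 248; fixed 31; total 279.
Proposal Y: {C}: Orton→C 13·19=247, Calder→C 11·13=143, Vance→C 7·13=91, Ryde→C 9·7=63. Service 544; fixed 7; total 551.
Difference: |279 − 551| = 272.

Proposal X is cheaper by 272.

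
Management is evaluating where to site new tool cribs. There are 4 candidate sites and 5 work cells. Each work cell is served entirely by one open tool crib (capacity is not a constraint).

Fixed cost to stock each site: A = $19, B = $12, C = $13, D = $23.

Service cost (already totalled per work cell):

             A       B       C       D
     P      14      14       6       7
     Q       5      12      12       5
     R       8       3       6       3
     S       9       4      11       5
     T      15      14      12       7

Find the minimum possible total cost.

Minimum total cost: 50

For any fixed open set, each work cell goes to its cheapest open site; total = fixed + service.
{D}: P→D 7, Q→D 5, R→D 3, S→D 5, T→D 7. Service 27; fixed 23; total 50.
{B}: P→B 14, Q→B 12, R→B 3, S→B 4, T→B 14. Service 47; fixed 12; total 59.
{C}: P→C 6, Q→C 12, R→C 6, S→C 11, T→C 12. Service 47; fixed 13; total 60.
{A, B, C, D}: service 25 + fixed 67 = 92
No other subset beats 50.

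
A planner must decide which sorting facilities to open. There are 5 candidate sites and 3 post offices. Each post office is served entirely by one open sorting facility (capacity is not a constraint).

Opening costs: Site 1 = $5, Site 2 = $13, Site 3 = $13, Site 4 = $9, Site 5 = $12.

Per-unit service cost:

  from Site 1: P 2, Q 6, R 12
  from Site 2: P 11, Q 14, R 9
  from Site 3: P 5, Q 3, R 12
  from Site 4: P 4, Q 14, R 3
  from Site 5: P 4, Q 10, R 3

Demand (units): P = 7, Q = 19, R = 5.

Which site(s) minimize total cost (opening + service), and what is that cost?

Open Site 1, Site 3 and Site 4; minimum total cost 113.

For any fixed open set, each post office goes to its cheapest open site; total = fixed + service.
{Site 1, Site 3, Site 4}: P→Site 1 2·7=14, Q→Site 3 3·19=57, R→Site 4 3·5=15. Service 86; fixed 27; total 113.
{Site 1, Site 3, Site 5}: service 86 + fixed 30 = 116
{Site 3, Site 4}: service 100 + fixed 22 = 122
{Site 1, Site 2, Site 3, Site 4, Site 5}: service 86 + fixed 52 = 138
No other subset beats 113.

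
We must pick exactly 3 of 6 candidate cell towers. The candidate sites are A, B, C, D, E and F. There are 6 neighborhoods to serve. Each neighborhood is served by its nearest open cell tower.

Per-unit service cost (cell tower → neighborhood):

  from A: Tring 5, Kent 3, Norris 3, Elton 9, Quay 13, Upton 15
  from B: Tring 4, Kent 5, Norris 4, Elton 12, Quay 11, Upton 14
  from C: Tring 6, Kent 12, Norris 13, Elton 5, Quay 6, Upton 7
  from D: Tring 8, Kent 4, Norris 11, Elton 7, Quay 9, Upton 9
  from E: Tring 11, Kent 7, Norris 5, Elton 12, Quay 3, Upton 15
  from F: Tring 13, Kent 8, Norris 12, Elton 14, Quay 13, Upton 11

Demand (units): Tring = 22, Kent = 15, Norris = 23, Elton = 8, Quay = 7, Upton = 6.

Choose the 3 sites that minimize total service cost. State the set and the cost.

With exactly 3 open, each neighborhood uses its cheapest among the chosen.
{A, B, C}: Tring→B 4·22=88, Kent→A 3·15=45, Norris→A 3·23=69, Elton→C 5·8=40, Quay→C 6·7=42, Upton→C 7·6=42. Service cost 326.
{A, C, E}: service cost 327
{A, C, D}: service cost 348
Among all 20 size-3 choices, {A, B, C} is lowest.

Choose A, B and C; total service cost 326.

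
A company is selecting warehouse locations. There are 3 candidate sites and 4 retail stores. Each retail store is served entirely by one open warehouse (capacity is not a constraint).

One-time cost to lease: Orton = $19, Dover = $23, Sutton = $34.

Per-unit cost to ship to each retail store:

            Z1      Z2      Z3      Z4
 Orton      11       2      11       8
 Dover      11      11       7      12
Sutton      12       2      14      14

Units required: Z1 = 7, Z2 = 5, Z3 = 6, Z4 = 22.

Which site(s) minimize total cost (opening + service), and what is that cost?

Open Orton and Dover; minimum total cost 347.

For any fixed open set, each retail store goes to its cheapest open site; total = fixed + service.
{Orton, Dover}: Z1→Orton 11·7=77, Z2→Orton 2·5=10, Z3→Dover 7·6=42, Z4→Orton 8·22=176. Service 305; fixed 42; total 347.
{Orton}: service 329 + fixed 19 = 348
{Orton, Dover, Sutton}: Z1→Orton 11·7=77, Z2→Orton 2·5=10, Z3→Dover 7·6=42, Z4→Orton 8·22=176. Service 305; fixed 76; total 381.
No other subset beats 347.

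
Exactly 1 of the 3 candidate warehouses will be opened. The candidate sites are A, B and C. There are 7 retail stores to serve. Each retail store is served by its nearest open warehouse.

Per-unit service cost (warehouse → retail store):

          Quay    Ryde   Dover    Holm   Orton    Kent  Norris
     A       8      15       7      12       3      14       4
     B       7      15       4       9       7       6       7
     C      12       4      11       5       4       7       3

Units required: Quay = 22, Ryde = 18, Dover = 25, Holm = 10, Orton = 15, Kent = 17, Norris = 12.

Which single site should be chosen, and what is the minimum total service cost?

With exactly 1 open, each retail store uses its cheapest among the chosen.
{C}: Quay→C 12·22=264, Ryde→C 4·18=72, Dover→C 11·25=275, Holm→C 5·10=50, Orton→C 4·15=60, Kent→C 7·17=119, Norris→C 3·12=36. Service cost 876.
{B}: service cost 905
{A}: service cost 1072
Among all 3 size-1 choices, {C} is lowest.

Choose C only; total service cost 876.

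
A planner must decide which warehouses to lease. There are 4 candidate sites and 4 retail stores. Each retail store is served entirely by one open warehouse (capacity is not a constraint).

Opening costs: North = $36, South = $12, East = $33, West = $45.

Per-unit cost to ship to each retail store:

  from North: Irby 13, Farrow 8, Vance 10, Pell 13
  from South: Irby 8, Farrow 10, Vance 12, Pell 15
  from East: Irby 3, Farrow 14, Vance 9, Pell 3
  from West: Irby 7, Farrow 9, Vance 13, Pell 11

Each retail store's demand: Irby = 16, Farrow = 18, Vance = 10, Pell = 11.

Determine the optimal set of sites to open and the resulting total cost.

Open North and East; minimum total cost 384.

For any fixed open set, each retail store goes to its cheapest open site; total = fixed + service.
{North, East}: Irby→East 3·16=48, Farrow→North 8·18=144, Vance→East 9·10=90, Pell→East 3·11=33. Service 315; fixed 69; total 384.
{North, South, East}: service 315 + fixed 81 = 396
{South, East}: service 351 + fixed 45 = 396
{North, South, East, West}: Irby→East 3·16=48, Farrow→North 8·18=144, Vance→East 9·10=90, Pell→East 3·11=33. Service 315; fixed 126; total 441.
No other subset beats 384.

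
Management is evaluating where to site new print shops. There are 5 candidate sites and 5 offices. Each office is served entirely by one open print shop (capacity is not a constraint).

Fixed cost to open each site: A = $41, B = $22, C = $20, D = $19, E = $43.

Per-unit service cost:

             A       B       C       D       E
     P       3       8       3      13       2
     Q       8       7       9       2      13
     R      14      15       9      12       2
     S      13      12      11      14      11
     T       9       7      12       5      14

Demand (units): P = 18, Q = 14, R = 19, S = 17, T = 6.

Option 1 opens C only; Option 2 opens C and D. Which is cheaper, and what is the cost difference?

Option 2 is cheaper by 121.

Option 1: {C}: P→C 3·18=54, Q→C 9·14=126, R→C 9·19=171, S→C 11·17=187, T→C 12·6=72. Service 610; fixed 20; total 630.
Option 2: {C, D}: P→C 3·18=54, Q→D 2·14=28, R→C 9·19=171, S→C 11·17=187, T→D 5·6=30. Service 470; fixed 39; total 509.
Difference: |630 − 509| = 121.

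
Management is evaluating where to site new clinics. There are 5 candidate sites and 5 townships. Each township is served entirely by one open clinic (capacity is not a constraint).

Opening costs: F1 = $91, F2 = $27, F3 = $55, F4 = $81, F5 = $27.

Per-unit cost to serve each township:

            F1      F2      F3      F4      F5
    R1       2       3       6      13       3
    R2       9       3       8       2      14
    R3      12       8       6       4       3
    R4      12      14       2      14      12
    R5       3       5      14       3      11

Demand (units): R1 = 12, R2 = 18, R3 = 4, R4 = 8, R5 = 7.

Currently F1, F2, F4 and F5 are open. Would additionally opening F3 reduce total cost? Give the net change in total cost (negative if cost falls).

Current service cost with {F1, F2, F4, F5}: 189.
Adding F3: each township re-picks its cheapest; new service cost 109, saving 80.
Extra fixed cost: 55. Net change = 55 − 80 = -25.
(Totals: 415 → 390.)

Yes — net change −25 (cost falls by 25).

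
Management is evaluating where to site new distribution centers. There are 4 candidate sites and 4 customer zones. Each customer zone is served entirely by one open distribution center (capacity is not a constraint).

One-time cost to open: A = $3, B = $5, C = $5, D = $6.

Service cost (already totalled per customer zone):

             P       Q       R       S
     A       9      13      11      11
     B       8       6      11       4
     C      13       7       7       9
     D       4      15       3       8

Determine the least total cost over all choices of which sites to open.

For any fixed open set, each customer zone goes to its cheapest open site; total = fixed + service.
{B, D}: P→D 4, Q→B 6, R→D 3, S→B 4. Service 17; fixed 11; total 28.
{A, B, D}: service 17 + fixed 14 = 31
{B, C, D}: P→D 4, Q→B 6, R→D 3, S→B 4. Service 17; fixed 16; total 33.
{A, B, C, D}: service 17 + fixed 19 = 36
No other subset beats 28.

Minimum total cost: 28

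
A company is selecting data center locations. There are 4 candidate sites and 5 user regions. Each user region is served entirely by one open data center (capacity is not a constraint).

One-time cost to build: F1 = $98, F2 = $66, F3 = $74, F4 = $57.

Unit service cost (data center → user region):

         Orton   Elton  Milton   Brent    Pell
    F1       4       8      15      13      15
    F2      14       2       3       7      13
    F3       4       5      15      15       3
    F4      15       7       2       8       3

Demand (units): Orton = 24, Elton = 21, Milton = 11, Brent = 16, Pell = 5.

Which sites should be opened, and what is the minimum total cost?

For any fixed open set, each user region goes to its cheapest open site; total = fixed + service.
{F2, F3}: Orton→F3 4·24=96, Elton→F2 2·21=42, Milton→F2 3·11=33, Brent→F2 7·16=112, Pell→F3 3·5=15. Service 298; fixed 140; total 438.
{F2, F3, F4}: service 287 + fixed 197 = 484
{F3, F4}: service 366 + fixed 131 = 497
{F1, F2, F3, F4}: service 287 + fixed 295 = 582
No other subset beats 438.

Open F2 and F3; minimum total cost 438.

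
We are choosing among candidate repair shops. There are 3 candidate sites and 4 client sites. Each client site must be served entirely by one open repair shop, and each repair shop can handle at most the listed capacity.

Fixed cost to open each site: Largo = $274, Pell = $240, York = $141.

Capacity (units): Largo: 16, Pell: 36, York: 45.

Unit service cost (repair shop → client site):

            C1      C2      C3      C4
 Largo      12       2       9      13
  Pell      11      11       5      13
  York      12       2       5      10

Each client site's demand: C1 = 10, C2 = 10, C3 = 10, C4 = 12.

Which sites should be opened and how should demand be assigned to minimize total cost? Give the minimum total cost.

Open {York}: C1→York 12·10=120, C2→York 2·10=20, C3→York 5·10=50, C4→York 10·12=120.
Loads: York carries 42/45. Service 310; fixed 141; total 451.
Next best feasible plan costs 681.

Minimum total cost: 451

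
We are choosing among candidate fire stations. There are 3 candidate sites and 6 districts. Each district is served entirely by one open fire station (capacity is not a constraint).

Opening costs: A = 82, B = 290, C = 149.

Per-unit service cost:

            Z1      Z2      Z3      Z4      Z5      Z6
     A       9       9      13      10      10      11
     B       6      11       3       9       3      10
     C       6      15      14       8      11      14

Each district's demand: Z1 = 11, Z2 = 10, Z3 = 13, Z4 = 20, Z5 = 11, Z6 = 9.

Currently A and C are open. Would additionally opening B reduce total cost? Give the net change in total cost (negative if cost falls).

No — net change +74 (cost rises by 74).

Current service cost with {A, C}: 694.
Adding B: each district re-picks its cheapest; new service cost 478, saving 216.
Extra fixed cost: 290. Net change = 290 − 216 = 74.
(Totals: 925 → 999.)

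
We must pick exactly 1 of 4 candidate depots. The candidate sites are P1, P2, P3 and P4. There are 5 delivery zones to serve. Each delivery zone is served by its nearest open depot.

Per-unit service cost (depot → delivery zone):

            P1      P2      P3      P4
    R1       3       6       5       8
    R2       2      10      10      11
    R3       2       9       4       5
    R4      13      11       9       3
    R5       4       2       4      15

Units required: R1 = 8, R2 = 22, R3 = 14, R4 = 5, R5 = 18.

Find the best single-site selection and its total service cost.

Choose P1 only; total service cost 233.

With exactly 1 open, each delivery zone uses its cheapest among the chosen.
{P1}: R1→P1 3·8=24, R2→P1 2·22=44, R3→P1 2·14=28, R4→P1 13·5=65, R5→P1 4·18=72. Service cost 233.
{P3}: service cost 433
{P2}: service cost 485
Among all 4 size-1 choices, {P1} is lowest.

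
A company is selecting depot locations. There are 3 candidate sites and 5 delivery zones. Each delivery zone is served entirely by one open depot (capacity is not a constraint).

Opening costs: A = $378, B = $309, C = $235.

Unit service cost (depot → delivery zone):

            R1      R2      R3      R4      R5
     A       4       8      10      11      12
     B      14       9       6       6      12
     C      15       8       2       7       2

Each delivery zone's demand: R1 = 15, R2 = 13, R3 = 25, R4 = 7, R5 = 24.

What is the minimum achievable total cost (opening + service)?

Minimum total cost: 711

For any fixed open set, each delivery zone goes to its cheapest open site; total = fixed + service.
{C}: R1→C 15·15=225, R2→C 8·13=104, R3→C 2·25=50, R4→C 7·7=49, R5→C 2·24=48. Service 476; fixed 235; total 711.
{A, C}: service 311 + fixed 613 = 924
{B, C}: service 454 + fixed 544 = 998
{A, B, C}: service 304 + fixed 922 = 1226
No other subset beats 711.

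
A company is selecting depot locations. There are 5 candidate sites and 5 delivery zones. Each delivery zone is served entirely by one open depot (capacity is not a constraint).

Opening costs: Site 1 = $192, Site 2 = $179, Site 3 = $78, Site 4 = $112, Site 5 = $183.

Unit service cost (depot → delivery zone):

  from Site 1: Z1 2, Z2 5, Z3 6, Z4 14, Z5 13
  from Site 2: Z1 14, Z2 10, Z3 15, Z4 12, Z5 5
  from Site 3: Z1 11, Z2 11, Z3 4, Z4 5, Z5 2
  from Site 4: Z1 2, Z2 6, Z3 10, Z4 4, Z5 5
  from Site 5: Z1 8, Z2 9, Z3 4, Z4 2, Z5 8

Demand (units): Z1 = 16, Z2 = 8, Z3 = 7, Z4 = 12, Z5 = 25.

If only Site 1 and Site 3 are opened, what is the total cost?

Total cost: 480

Each delivery zone is assigned to its cheapest site among the open ones.
{Site 1, Site 3}: Z1→Site 1 2·16=32, Z2→Site 1 5·8=40, Z3→Site 3 4·7=28, Z4→Site 3 5·12=60, Z5→Site 3 2·25=50. Service 210; fixed 270; total 480.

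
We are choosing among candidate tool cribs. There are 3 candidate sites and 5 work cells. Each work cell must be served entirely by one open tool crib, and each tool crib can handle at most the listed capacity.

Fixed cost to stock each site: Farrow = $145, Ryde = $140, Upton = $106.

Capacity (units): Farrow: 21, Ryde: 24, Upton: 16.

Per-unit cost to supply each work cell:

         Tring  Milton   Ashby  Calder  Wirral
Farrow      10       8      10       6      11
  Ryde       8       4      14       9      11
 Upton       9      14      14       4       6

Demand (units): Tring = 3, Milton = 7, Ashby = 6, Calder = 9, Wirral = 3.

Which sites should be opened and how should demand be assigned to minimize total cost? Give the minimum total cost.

Minimum total cost: 436

Open {Ryde, Upton}: Tring→Ryde 8·3=24, Milton→Ryde 4·7=28, Ashby→Ryde 14·6=84, Calder→Upton 4·9=36, Wirral→Upton 6·3=18.
Loads: Ryde carries 16/24, Upton carries 12/16. Service 190; fixed 246; total 436.
Next best feasible plan costs 439.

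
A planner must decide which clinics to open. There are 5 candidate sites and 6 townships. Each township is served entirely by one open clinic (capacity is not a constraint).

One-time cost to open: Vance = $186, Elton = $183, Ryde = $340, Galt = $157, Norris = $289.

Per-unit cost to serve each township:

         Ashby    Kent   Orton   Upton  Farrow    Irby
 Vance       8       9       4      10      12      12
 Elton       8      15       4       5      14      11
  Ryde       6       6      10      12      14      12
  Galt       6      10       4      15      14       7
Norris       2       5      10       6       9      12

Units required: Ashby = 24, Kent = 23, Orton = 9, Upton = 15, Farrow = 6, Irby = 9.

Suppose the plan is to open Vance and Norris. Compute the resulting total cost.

Each township is assigned to its cheapest site among the open ones.
{Vance, Norris}: Ashby→Norris 2·24=48, Kent→Norris 5·23=115, Orton→Vance 4·9=36, Upton→Norris 6·15=90, Farrow→Norris 9·6=54, Irby→Vance 12·9=108. Service 451; fixed 475; total 926.

Total cost: 926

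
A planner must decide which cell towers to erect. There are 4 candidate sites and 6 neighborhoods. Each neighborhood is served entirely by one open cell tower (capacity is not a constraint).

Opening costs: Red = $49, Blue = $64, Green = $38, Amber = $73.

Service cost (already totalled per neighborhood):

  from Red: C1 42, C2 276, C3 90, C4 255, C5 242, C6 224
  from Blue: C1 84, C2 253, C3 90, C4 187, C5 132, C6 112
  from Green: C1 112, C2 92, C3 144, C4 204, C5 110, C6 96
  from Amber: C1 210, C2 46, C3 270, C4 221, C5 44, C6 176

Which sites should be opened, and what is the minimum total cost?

Open Red, Green and Amber; minimum total cost 682.

For any fixed open set, each neighborhood goes to its cheapest open site; total = fixed + service.
{Red, Green, Amber}: C1→Red 42, C2→Amber 46, C3→Red 90, C4→Green 204, C5→Amber 44, C6→Green 96. Service 522; fixed 160; total 682.
{Blue, Amber}: C1→Blue 84, C2→Amber 46, C3→Blue 90, C4→Blue 187, C5→Amber 44, C6→Blue 112. Service 563; fixed 137; total 700.
{Red, Blue, Amber}: service 521 + fixed 186 = 707
{Red, Blue, Green, Amber}: C1→Red 42, C2→Amber 46, C3→Red 90, C4→Blue 187, C5→Amber 44, C6→Green 96. Service 505; fixed 224; total 729.
(All 15 nonempty subsets were checked; Red, Green and Amber is lowest.)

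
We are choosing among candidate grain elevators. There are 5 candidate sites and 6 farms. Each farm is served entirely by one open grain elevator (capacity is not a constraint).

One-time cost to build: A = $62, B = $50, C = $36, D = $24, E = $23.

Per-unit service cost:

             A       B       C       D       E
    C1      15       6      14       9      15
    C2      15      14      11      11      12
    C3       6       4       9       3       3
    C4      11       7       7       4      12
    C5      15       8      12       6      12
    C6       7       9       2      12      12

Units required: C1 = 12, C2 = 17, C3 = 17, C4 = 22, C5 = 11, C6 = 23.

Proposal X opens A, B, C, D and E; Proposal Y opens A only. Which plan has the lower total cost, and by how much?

Proposal X is cheaper by 462.

Proposal X: {A, B, C, D, E}: C1→B 6·12=72, C2→C 11·17=187, C3→D 3·17=51, C4→D 4·22=88, C5→D 6·11=66, C6→C 2·23=46. Service 510; fixed 195; total 705.
Proposal Y: {A}: C1→A 15·12=180, C2→A 15·17=255, C3→A 6·17=102, C4→A 11·22=242, C5→A 15·11=165, C6→A 7·23=161. Service 1105; fixed 62; total 1167.
Difference: |705 − 1167| = 462.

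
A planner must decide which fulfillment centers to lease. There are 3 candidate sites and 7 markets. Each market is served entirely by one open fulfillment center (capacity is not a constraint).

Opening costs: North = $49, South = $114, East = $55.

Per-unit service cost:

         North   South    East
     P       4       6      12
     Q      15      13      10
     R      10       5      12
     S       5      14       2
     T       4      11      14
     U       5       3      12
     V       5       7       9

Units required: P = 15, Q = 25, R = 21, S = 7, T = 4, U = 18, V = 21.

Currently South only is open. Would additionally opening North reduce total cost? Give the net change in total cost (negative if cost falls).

Yes — net change −114 (cost falls by 114).

Current service cost with {South}: 863.
Adding North: each market re-picks its cheapest; new service cost 700, saving 163.
Extra fixed cost: 49. Net change = 49 − 163 = -114.
(Totals: 977 → 863.)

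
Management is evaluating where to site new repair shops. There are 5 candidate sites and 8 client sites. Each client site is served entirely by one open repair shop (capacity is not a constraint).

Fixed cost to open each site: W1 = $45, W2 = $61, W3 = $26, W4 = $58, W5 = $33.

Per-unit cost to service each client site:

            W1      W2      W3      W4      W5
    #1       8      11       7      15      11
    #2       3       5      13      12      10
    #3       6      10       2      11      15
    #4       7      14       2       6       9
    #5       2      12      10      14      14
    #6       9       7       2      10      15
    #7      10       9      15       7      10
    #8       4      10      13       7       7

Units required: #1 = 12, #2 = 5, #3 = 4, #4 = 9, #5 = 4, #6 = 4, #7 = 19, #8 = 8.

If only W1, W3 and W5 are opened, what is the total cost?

Total cost: 467

Each client site is assigned to its cheapest site among the open ones.
{W1, W3, W5}: #1→W3 7·12=84, #2→W1 3·5=15, #3→W3 2·4=8, #4→W3 2·9=18, #5→W1 2·4=8, #6→W3 2·4=8, #7→W1 10·19=190, #8→W1 4·8=32. Service 363; fixed 104; total 467.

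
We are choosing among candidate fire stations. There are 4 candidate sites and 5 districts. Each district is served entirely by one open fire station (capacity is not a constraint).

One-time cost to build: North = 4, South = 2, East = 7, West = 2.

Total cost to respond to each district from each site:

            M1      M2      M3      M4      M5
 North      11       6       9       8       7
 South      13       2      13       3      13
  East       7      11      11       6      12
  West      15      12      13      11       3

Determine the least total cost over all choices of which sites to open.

For any fixed open set, each district goes to its cheapest open site; total = fixed + service.
{North, South, West}: M1→North 11, M2→South 2, M3→North 9, M4→South 3, M5→West 3. Service 28; fixed 8; total 36.
{South, East, West}: service 26 + fixed 11 = 37
{North, South}: service 32 + fixed 6 = 38
{North, South, East, West}: M1→East 7, M2→South 2, M3→North 9, M4→South 3, M5→West 3. Service 24; fixed 15; total 39.
No other subset beats 36.

Minimum total cost: 36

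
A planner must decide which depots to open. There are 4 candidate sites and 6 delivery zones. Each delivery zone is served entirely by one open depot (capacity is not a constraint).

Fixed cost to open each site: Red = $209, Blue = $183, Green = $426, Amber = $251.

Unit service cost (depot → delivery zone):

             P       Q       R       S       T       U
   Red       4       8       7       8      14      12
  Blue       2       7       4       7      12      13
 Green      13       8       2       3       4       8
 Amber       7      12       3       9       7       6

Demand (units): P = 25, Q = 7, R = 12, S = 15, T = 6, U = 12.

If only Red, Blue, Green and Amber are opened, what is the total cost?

Total cost: 1333

Each delivery zone is assigned to its cheapest site among the open ones.
{Red, Blue, Green, Amber}: P→Blue 2·25=50, Q→Blue 7·7=49, R→Green 2·12=24, S→Green 3·15=45, T→Green 4·6=24, U→Amber 6·12=72. Service 264; fixed 1069; total 1333.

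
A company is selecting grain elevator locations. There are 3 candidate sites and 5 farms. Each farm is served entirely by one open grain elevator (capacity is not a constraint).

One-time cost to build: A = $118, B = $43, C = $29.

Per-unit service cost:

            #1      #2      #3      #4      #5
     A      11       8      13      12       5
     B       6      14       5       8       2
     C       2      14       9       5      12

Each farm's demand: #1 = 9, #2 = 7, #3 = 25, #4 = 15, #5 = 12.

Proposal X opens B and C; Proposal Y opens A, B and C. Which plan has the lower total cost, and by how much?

Proposal X: {B, C}: #1→C 2·9=18, #2→B 14·7=98, #3→B 5·25=125, #4→C 5·15=75, #5→B 2·12=24. Service 340; fixed 72; total 412.
Proposal Y: {A, B, C}: #1→C 2·9=18, #2→A 8·7=56, #3→B 5·25=125, #4→C 5·15=75, #5→B 2·12=24. Service 298; fixed 190; total 488.
Difference: |412 − 488| = 76.

Proposal X is cheaper by 76.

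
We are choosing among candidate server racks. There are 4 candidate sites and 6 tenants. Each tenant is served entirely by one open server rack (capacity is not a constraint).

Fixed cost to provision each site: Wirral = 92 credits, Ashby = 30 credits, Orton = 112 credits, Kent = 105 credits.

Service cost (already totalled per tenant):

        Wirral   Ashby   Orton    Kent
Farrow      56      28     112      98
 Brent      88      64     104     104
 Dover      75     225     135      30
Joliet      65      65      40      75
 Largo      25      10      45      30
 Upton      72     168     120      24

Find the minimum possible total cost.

For any fixed open set, each tenant goes to its cheapest open site; total = fixed + service.
{Ashby, Kent}: Farrow→Ashby 28, Brent→Ashby 64, Dover→Kent 30, Joliet→Ashby 65, Largo→Ashby 10, Upton→Kent 24. Service 221; fixed 135; total 356.
{Wirral, Ashby}: Farrow→Ashby 28, Brent→Ashby 64, Dover→Wirral 75, Joliet→Wirral 65, Largo→Ashby 10, Upton→Wirral 72. Service 314; fixed 122; total 436.
{Ashby, Orton, Kent}: Farrow→Ashby 28, Brent→Ashby 64, Dover→Kent 30, Joliet→Orton 40, Largo→Ashby 10, Upton→Kent 24. Service 196; fixed 247; total 443.
{Wirral, Ashby, Orton, Kent}: service 196 + fixed 339 = 535
No other subset beats 356.

Minimum total cost: 356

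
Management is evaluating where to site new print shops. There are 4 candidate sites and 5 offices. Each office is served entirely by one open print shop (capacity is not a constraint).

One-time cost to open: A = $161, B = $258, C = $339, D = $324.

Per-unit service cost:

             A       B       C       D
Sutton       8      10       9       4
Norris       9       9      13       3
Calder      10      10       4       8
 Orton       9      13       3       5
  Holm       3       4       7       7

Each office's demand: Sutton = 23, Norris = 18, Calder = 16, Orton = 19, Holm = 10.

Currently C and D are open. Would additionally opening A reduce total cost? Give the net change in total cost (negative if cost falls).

No — net change +121 (cost rises by 121).

Current service cost with {C, D}: 337.
Adding A: each office re-picks its cheapest; new service cost 297, saving 40.
Extra fixed cost: 161. Net change = 161 − 40 = 121.
(Totals: 1000 → 1121.)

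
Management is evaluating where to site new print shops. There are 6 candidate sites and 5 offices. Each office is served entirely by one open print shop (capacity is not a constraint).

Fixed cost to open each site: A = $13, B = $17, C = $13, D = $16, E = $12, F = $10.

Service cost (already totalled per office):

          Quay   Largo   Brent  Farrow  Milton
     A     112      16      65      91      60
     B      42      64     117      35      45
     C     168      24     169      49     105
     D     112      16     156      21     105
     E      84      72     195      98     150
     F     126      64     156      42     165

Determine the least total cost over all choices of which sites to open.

Minimum total cost: 233

For any fixed open set, each office goes to its cheapest open site; total = fixed + service.
{A, B}: Quay→B 42, Largo→A 16, Brent→A 65, Farrow→B 35, Milton→B 45. Service 203; fixed 30; total 233.
{A, B, D}: service 189 + fixed 46 = 235
{A, B, F}: Quay→B 42, Largo→A 16, Brent→A 65, Farrow→B 35, Milton→B 45. Service 203; fixed 40; total 243.
{A, B, C, D, E, F}: service 189 + fixed 81 = 270
No other subset beats 233.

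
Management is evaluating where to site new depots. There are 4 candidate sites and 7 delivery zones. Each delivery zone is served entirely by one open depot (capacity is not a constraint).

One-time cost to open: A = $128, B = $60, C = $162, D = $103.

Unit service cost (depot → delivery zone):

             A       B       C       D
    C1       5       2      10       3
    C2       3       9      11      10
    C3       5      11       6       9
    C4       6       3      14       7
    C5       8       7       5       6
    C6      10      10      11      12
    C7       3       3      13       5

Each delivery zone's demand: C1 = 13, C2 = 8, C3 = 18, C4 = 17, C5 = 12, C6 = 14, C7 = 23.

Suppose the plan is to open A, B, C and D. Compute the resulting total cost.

Total cost: 913

Each delivery zone is assigned to its cheapest site among the open ones.
{A, B, C, D}: C1→B 2·13=26, C2→A 3·8=24, C3→A 5·18=90, C4→B 3·17=51, C5→C 5·12=60, C6→A 10·14=140, C7→A 3·23=69. Service 460; fixed 453; total 913.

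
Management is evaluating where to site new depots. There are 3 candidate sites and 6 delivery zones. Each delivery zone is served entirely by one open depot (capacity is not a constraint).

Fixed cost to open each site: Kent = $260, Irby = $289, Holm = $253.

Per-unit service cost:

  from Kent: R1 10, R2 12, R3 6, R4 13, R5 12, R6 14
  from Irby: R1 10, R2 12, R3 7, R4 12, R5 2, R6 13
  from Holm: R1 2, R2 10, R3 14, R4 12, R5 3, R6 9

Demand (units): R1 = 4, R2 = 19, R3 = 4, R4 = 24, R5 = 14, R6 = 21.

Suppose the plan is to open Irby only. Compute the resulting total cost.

Total cost: 1174

Each delivery zone is assigned to its cheapest site among the open ones.
{Irby}: R1→Irby 10·4=40, R2→Irby 12·19=228, R3→Irby 7·4=28, R4→Irby 12·24=288, R5→Irby 2·14=28, R6→Irby 13·21=273. Service 885; fixed 289; total 1174.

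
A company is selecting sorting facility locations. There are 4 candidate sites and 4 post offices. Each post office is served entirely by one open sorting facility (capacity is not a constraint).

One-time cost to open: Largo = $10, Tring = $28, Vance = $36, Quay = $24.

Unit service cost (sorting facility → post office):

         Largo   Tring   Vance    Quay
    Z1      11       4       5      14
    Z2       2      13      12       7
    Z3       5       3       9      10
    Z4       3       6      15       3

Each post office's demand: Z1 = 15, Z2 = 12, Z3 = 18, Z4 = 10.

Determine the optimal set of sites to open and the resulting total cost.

For any fixed open set, each post office goes to its cheapest open site; total = fixed + service.
{Largo, Tring}: Z1→Tring 4·15=60, Z2→Largo 2·12=24, Z3→Tring 3·18=54, Z4→Largo 3·10=30. Service 168; fixed 38; total 206.
{Largo, Tring, Quay}: Z1→Tring 4·15=60, Z2→Largo 2·12=24, Z3→Tring 3·18=54, Z4→Largo 3·10=30. Service 168; fixed 62; total 230.
{Largo, Tring, Vance}: service 168 + fixed 74 = 242
{Largo, Tring, Vance, Quay}: Z1→Tring 4·15=60, Z2→Largo 2·12=24, Z3→Tring 3·18=54, Z4→Largo 3·10=30. Service 168; fixed 98; total 266.
No other subset beats 206.

Open Largo and Tring; minimum total cost 206.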